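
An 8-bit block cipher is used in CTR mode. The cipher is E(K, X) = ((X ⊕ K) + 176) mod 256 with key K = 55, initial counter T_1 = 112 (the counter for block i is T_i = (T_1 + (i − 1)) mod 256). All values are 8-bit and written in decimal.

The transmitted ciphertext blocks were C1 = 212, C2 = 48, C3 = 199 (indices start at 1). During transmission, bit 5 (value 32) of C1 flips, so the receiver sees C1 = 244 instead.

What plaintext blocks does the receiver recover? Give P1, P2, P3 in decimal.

CTR decryption: S_i = E(K, T_i) where T_i is the counter for block i; P_i = C_i ⊕ S_i.
Only C1 changed, to 244. In CTR, a change in C_i flips the same bit in P_i only; the keystream is unaffected. Decrypting the received ciphertext:
P1: T = 112, S = E(K, T) = 247; 244 ⊕ 247 = 3.
P2: T = 113, S = E(K, T) = 246; 48 ⊕ 246 = 198.
P3: T = 114, S = E(K, T) = 245; 199 ⊕ 245 = 50.
Blocks that differ from the original plaintext: P1.

P1 = 3, P2 = 198, P3 = 50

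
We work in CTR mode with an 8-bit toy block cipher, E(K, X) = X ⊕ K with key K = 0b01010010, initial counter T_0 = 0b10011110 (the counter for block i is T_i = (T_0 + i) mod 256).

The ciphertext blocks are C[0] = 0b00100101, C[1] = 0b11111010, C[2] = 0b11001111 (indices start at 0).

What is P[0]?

P[0] = 0b11101001

CTR decryption: S_i = E(K, T_i) where T_i is the counter for block i; P_i = C_i ⊕ S_i.
P[0]: T = 0b10011110, S = E(K, T) = 0b11001100; 0b00100101 ⊕ 0b11001100 = 0b11101001.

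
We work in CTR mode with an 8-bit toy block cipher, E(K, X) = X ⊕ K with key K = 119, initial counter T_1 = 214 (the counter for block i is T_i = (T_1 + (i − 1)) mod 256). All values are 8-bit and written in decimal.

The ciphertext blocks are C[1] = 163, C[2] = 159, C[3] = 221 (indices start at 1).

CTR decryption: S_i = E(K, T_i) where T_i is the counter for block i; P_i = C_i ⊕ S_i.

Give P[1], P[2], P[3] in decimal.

P[1] = 2, P[2] = 63, P[3] = 114

P[1]: T = 214, S = E(K, T) = 161; 163 ⊕ 161 = 2.
P[2]: T = 215, S = E(K, T) = 160; 159 ⊕ 160 = 63.
P[3]: T = 216, S = E(K, T) = 175; 221 ⊕ 175 = 114.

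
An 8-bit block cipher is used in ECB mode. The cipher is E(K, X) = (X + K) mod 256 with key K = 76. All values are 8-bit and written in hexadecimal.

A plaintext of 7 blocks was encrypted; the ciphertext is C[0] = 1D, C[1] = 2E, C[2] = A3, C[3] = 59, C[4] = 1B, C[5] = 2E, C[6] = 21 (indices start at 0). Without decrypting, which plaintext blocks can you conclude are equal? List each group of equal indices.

ECB encrypts each block independently with the same key, so equal ciphertext blocks imply equal plaintext blocks.
C[1] = C[5] = 2E, so P[1] = P[5].

P[1] = P[5]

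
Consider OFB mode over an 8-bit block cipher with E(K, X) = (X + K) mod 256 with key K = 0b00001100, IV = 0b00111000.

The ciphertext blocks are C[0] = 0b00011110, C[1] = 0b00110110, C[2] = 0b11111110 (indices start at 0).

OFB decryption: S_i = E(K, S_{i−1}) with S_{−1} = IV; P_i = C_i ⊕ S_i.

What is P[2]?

P[0]: S = E(K, 0b00111000) = 0b01000100; 0b00011110 ⊕ 0b01000100 = 0b01011010.
P[1]: S = E(K, 0b01000100) = 0b01010000; 0b00110110 ⊕ 0b01010000 = 0b01100110.
P[2]: S = E(K, 0b01010000) = 0b01011100; 0b11111110 ⊕ 0b01011100 = 0b10100010.

P[2] = 0b10100010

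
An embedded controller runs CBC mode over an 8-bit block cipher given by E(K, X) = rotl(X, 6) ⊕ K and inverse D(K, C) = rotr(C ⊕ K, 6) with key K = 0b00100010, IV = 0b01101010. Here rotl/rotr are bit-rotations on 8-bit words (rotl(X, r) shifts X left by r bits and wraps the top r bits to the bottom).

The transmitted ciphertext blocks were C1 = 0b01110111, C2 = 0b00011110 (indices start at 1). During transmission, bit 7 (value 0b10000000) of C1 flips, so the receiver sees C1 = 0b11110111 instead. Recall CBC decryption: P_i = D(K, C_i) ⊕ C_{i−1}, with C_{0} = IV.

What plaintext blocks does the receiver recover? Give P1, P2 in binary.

P1 = 0b00111101, P2 = 0b00000111

Only C1 changed, to 0b11110111. In CBC, a change in C_i garbles P_i and flips the same bit in P_{i+1}. Decrypting the received ciphertext:
P1: D(K, 0b11110111) = 0b01010111; 0b01010111 ⊕ 0b01101010 = 0b00111101.
P2: D(K, 0b00011110) = 0b11110000; 0b11110000 ⊕ 0b11110111 = 0b00000111.
Blocks that differ from the original plaintext: P1, P2.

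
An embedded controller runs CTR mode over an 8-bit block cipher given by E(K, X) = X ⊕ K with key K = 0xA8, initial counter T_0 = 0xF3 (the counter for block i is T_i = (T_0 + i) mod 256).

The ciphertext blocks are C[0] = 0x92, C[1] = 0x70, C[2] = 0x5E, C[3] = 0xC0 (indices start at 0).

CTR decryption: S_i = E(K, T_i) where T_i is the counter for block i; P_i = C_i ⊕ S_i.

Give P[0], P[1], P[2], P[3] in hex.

P[0] = 0xC9, P[1] = 0x2C, P[2] = 0x03, P[3] = 0x9E

P[0]: T = 0xF3, S = E(K, T) = 0x5B; 0x92 ⊕ 0x5B = 0xC9.
P[1]: T = 0xF4, S = E(K, T) = 0x5C; 0x70 ⊕ 0x5C = 0x2C.
P[2]: T = 0xF5, S = E(K, T) = 0x5D; 0x5E ⊕ 0x5D = 0x03.
P[3]: T = 0xF6, S = E(K, T) = 0x5E; 0xC0 ⊕ 0x5E = 0x9E.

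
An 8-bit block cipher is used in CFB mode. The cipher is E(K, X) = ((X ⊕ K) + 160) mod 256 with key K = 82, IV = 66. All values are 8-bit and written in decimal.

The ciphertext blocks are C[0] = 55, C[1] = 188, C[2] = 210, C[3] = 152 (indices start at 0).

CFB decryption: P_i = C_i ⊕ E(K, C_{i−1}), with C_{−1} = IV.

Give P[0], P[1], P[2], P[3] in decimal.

P[0]: E(K, 66) = 176; 55 ⊕ 176 = 135.
P[1]: E(K, 55) = 5; 188 ⊕ 5 = 185.
P[2]: E(K, 188) = 142; 210 ⊕ 142 = 92.
P[3]: E(K, 210) = 32; 152 ⊕ 32 = 184.

P[0] = 135, P[1] = 185, P[2] = 92, P[3] = 184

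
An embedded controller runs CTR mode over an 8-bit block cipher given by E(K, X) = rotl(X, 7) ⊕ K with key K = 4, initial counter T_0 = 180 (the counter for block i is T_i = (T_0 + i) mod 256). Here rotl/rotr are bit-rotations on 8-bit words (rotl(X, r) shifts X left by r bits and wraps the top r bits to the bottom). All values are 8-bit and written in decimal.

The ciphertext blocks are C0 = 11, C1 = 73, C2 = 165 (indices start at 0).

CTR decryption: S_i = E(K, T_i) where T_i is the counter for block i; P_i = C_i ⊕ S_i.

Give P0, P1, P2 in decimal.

P0 = 85, P1 = 151, P2 = 250

P0: T = 180, S = E(K, T) = 94; 11 ⊕ 94 = 85.
P1: T = 181, S = E(K, T) = 222; 73 ⊕ 222 = 151.
P2: T = 182, S = E(K, T) = 95; 165 ⊕ 95 = 250.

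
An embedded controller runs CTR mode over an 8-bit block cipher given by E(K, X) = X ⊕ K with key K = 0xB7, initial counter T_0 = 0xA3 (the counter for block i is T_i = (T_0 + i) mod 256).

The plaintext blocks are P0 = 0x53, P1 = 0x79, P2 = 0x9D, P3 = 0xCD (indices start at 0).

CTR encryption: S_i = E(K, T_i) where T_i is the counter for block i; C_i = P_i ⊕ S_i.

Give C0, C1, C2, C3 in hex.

C0: T = 0xA3, S = E(K, T) = 0x14; 0x53 ⊕ 0x14 = 0x47.
C1: T = 0xA4, S = E(K, T) = 0x13; 0x79 ⊕ 0x13 = 0x6A.
C2: T = 0xA5, S = E(K, T) = 0x12; 0x9D ⊕ 0x12 = 0x8F.
C3: T = 0xA6, S = E(K, T) = 0x11; 0xCD ⊕ 0x11 = 0xDC.

C0 = 0x47, C1 = 0x6A, C2 = 0x8F, C3 = 0xDC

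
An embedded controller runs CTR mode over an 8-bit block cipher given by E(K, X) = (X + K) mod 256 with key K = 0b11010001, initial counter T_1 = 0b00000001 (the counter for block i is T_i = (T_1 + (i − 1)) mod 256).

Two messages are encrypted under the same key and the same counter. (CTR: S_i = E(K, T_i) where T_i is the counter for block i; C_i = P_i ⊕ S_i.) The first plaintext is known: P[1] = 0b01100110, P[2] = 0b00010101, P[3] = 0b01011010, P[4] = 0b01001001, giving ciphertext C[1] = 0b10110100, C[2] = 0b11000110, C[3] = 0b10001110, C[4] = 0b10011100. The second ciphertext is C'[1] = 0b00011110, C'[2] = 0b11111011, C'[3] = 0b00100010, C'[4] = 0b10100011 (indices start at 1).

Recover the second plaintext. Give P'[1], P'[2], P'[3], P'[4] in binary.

In CTR with a reused counter, both messages share the same keystream S_i, so C_i ⊕ C'_i = P_i ⊕ P'_i and thus P'_i = P_i ⊕ C_i ⊕ C'_i.
P'[1]: 0b01100110 ⊕ 0b10110100 ⊕ 0b00011110 = 0b11001100.
P'[2]: 0b00010101 ⊕ 0b11000110 ⊕ 0b11111011 = 0b00101000.
P'[3]: 0b01011010 ⊕ 0b10001110 ⊕ 0b00100010 = 0b11110110.
P'[4]: 0b01001001 ⊕ 0b10011100 ⊕ 0b10100011 = 0b01110110.

P'[1] = 0b11001100, P'[2] = 0b00101000, P'[3] = 0b11110110, P'[4] = 0b01110110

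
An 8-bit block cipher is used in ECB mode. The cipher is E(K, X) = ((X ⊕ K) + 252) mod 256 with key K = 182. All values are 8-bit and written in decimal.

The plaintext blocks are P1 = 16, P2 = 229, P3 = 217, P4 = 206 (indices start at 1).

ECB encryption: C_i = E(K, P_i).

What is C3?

C3 = 107

C3: E(K, 217) = 107.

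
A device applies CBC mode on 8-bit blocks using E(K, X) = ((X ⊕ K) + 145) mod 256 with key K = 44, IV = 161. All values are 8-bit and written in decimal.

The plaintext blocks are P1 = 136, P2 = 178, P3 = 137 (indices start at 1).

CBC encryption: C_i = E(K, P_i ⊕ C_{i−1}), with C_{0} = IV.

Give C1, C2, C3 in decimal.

C1 = 150, C2 = 153, C3 = 205

C1: P1 ⊕ 161 = 41; E(K, 41) = 150.
C2: P2 ⊕ 150 = 36; E(K, 36) = 153.
C3: P3 ⊕ 153 = 16; E(K, 16) = 205.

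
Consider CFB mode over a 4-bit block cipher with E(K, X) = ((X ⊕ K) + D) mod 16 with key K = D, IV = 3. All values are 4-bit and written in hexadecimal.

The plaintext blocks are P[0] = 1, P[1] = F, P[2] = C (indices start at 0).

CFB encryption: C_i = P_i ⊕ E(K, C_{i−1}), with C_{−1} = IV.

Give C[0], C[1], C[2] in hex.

C[0]: E(K, 3) = B; 1 ⊕ B = A.
C[1]: E(K, A) = 4; F ⊕ 4 = B.
C[2]: E(K, B) = 3; C ⊕ 3 = F.

C[0] = A, C[1] = B, C[2] = F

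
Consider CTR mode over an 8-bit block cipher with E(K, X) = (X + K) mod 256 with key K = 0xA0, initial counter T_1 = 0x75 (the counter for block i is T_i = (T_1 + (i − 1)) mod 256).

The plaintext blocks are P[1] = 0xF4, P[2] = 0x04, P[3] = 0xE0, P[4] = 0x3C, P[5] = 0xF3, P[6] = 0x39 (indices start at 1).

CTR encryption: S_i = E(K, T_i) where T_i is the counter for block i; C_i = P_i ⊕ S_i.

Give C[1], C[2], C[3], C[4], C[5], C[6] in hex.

C[1]: T = 0x75, S = E(K, T) = 0x15; 0xF4 ⊕ 0x15 = 0xE1.
C[2]: T = 0x76, S = E(K, T) = 0x16; 0x04 ⊕ 0x16 = 0x12.
C[3]: T = 0x77, S = E(K, T) = 0x17; 0xE0 ⊕ 0x17 = 0xF7.
C[4]: T = 0x78, S = E(K, T) = 0x18; 0x3C ⊕ 0x18 = 0x24.
C[5]: T = 0x79, S = E(K, T) = 0x19; 0xF3 ⊕ 0x19 = 0xEA.
C[6]: T = 0x7A, S = E(K, T) = 0x1A; 0x39 ⊕ 0x1A = 0x23.

C[1] = 0xE1, C[2] = 0x12, C[3] = 0xF7, C[4] = 0x24, C[5] = 0xEA, C[6] = 0x23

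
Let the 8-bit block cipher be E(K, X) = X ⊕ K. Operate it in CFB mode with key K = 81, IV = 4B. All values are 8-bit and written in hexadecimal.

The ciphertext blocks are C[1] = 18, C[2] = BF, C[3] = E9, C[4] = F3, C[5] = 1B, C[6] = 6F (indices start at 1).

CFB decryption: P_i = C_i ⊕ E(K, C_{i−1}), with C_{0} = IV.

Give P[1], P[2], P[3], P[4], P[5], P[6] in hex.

P[1]: E(K, 4B) = CA; 18 ⊕ CA = D2.
P[2]: E(K, 18) = 99; BF ⊕ 99 = 26.
P[3]: E(K, BF) = 3E; E9 ⊕ 3E = D7.
P[4]: E(K, E9) = 68; F3 ⊕ 68 = 9B.
P[5]: E(K, F3) = 72; 1B ⊕ 72 = 69.
P[6]: E(K, 1B) = 9A; 6F ⊕ 9A = F5.

P[1] = D2, P[2] = 26, P[3] = D7, P[4] = 9B, P[5] = 69, P[6] = F5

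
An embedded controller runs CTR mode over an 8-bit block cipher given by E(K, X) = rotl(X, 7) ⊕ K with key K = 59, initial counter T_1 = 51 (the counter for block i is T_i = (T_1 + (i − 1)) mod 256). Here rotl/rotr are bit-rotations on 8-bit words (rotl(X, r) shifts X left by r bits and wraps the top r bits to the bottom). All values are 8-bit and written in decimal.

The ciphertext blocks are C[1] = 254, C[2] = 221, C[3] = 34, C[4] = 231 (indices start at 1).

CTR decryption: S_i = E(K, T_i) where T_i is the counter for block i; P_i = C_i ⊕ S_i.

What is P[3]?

P[3] = 131

P[3]: T = 53, S = E(K, T) = 161; 34 ⊕ 161 = 131.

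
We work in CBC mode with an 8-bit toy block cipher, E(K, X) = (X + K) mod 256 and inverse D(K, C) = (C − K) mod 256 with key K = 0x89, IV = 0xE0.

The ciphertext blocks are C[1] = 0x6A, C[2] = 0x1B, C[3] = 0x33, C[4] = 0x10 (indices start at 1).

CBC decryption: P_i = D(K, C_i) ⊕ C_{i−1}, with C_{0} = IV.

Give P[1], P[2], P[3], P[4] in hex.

P[1]: D(K, 0x6A) = 0xE1; 0xE1 ⊕ 0xE0 = 0x01.
P[2]: D(K, 0x1B) = 0x92; 0x92 ⊕ 0x6A = 0xF8.
P[3]: D(K, 0x33) = 0xAA; 0xAA ⊕ 0x1B = 0xB1.
P[4]: D(K, 0x10) = 0x87; 0x87 ⊕ 0x33 = 0xB4.

P[1] = 0x01, P[2] = 0xF8, P[3] = 0xB1, P[4] = 0xB4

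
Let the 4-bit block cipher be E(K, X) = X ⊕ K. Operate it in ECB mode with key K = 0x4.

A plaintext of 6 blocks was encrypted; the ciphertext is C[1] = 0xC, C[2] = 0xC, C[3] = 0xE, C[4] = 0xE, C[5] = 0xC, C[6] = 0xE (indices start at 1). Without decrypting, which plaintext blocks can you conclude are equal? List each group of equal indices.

P[1] = P[2] = P[5]; P[3] = P[4] = P[6]

ECB encrypts each block independently with the same key, so equal ciphertext blocks imply equal plaintext blocks.
C[1] = C[2] = C[5] = 0xC, so P[1] = P[2] = P[5].
C[3] = C[4] = C[6] = 0xE, so P[3] = P[4] = P[6].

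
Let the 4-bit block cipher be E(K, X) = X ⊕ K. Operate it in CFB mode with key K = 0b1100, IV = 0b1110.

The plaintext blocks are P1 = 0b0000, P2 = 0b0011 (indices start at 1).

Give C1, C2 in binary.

C1 = 0b0010, C2 = 0b1101

CFB encryption: C_i = P_i ⊕ E(K, C_{i−1}), with C_{0} = IV.
C1: E(K, 0b1110) = 0b0010; 0b0000 ⊕ 0b0010 = 0b0010.
C2: E(K, 0b0010) = 0b1110; 0b0011 ⊕ 0b1110 = 0b1101.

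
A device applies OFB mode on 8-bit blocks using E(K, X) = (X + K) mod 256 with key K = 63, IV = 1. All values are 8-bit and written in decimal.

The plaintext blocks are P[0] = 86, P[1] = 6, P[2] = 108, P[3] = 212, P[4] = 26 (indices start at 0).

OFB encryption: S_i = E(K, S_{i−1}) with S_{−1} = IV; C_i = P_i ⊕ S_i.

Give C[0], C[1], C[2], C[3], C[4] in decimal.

C[0]: S = E(K, 1) = 64; 86 ⊕ 64 = 22.
C[1]: S = E(K, 64) = 127; 6 ⊕ 127 = 121.
C[2]: S = E(K, 127) = 190; 108 ⊕ 190 = 210.
C[3]: S = E(K, 190) = 253; 212 ⊕ 253 = 41.
C[4]: S = E(K, 253) = 60; 26 ⊕ 60 = 38.

C[0] = 22, C[1] = 121, C[2] = 210, C[3] = 41, C[4] = 38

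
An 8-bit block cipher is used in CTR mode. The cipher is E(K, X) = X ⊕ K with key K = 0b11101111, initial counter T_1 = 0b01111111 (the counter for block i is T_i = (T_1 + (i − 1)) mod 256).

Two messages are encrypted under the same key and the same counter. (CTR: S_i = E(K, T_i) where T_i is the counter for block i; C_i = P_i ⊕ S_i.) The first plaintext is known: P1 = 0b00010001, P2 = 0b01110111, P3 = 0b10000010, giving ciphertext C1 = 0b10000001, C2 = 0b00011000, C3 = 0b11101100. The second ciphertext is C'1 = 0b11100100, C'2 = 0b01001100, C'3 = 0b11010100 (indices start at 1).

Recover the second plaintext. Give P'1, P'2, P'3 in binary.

In CTR with a reused counter, both messages share the same keystream S_i, so C_i ⊕ C'_i = P_i ⊕ P'_i and thus P'_i = P_i ⊕ C_i ⊕ C'_i.
P'1: 0b00010001 ⊕ 0b10000001 ⊕ 0b11100100 = 0b01110100.
P'2: 0b01110111 ⊕ 0b00011000 ⊕ 0b01001100 = 0b00100011.
P'3: 0b10000010 ⊕ 0b11101100 ⊕ 0b11010100 = 0b10111010.

P'1 = 0b01110100, P'2 = 0b00100011, P'3 = 0b10111010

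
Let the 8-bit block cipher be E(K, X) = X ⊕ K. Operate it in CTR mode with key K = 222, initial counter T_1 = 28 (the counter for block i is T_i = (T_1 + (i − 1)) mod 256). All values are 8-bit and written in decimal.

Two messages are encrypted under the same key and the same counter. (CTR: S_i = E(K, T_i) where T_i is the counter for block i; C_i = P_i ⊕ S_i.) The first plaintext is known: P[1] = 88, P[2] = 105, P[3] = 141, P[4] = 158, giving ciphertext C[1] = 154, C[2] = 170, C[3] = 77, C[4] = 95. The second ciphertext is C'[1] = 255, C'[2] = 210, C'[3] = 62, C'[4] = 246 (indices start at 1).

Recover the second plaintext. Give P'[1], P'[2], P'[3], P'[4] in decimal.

P'[1] = 61, P'[2] = 17, P'[3] = 254, P'[4] = 55

In CTR with a reused counter, both messages share the same keystream S_i, so C_i ⊕ C'_i = P_i ⊕ P'_i and thus P'_i = P_i ⊕ C_i ⊕ C'_i.
P'[1]: 88 ⊕ 154 ⊕ 255 = 61.
P'[2]: 105 ⊕ 170 ⊕ 210 = 17.
P'[3]: 141 ⊕ 77 ⊕ 62 = 254.
P'[4]: 158 ⊕ 95 ⊕ 246 = 55.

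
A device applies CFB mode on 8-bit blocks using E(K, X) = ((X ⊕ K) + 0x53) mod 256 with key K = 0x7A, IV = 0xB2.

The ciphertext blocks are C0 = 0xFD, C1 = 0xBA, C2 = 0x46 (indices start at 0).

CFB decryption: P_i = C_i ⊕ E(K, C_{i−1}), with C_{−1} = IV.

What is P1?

P1 = 0x60

P1: E(K, 0xFD) = 0xDA; 0xBA ⊕ 0xDA = 0x60.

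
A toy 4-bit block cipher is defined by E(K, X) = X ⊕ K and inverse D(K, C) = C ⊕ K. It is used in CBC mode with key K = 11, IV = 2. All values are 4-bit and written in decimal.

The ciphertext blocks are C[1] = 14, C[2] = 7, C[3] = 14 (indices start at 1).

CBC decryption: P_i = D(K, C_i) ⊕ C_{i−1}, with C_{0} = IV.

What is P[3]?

P[3] = 2

P[3]: D(K, 14) = 5; 5 ⊕ 7 = 2.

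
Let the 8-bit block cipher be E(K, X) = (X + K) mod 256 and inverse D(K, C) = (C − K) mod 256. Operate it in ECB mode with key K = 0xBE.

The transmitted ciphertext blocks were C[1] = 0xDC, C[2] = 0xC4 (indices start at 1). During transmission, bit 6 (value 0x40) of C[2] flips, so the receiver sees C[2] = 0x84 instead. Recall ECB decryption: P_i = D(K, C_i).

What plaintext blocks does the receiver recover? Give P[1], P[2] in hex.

Only C[2] changed, to 0x84. In ECB, a change in C_i affects only P_i. Decrypting the received ciphertext:
P[1]: D(K, 0xDC) = 0x1E.
P[2]: D(K, 0x84) = 0xC6.
Blocks that differ from the original plaintext: P[2].

P[1] = 0x1E, P[2] = 0xC6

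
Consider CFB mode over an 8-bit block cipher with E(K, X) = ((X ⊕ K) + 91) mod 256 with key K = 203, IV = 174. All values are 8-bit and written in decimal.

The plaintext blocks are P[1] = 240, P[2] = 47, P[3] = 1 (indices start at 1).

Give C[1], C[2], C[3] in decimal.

CFB encryption: C_i = P_i ⊕ E(K, C_{i−1}), with C_{0} = IV.
C[1]: E(K, 174) = 192; 240 ⊕ 192 = 48.
C[2]: E(K, 48) = 86; 47 ⊕ 86 = 121.
C[3]: E(K, 121) = 13; 1 ⊕ 13 = 12.

C[1] = 48, C[2] = 121, C[3] = 12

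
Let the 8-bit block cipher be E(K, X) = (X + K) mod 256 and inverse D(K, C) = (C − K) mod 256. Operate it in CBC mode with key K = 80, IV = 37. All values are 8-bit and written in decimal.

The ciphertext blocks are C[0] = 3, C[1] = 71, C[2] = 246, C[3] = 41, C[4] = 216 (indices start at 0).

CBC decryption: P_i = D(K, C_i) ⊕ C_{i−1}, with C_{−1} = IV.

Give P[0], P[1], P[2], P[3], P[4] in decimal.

P[0]: D(K, 3) = 179; 179 ⊕ 37 = 150.
P[1]: D(K, 71) = 247; 247 ⊕ 3 = 244.
P[2]: D(K, 246) = 166; 166 ⊕ 71 = 225.
P[3]: D(K, 41) = 217; 217 ⊕ 246 = 47.
P[4]: D(K, 216) = 136; 136 ⊕ 41 = 161.

P[0] = 150, P[1] = 244, P[2] = 225, P[3] = 47, P[4] = 161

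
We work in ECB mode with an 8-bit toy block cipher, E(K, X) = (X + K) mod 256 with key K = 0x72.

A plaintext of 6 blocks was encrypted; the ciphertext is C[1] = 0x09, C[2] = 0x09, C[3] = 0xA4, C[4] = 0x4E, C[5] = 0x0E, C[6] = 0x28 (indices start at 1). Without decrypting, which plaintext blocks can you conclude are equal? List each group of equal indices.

ECB encrypts each block independently with the same key, so equal ciphertext blocks imply equal plaintext blocks.
C[1] = C[2] = 0x09, so P[1] = P[2].

P[1] = P[2]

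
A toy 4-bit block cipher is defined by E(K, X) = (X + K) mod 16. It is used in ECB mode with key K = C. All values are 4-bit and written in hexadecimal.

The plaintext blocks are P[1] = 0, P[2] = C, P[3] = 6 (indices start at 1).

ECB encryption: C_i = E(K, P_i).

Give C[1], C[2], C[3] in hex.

C[1] = C, C[2] = 8, C[3] = 2

C[1]: E(K, 0) = C.
C[2]: E(K, C) = 8.
C[3]: E(K, 6) = 2.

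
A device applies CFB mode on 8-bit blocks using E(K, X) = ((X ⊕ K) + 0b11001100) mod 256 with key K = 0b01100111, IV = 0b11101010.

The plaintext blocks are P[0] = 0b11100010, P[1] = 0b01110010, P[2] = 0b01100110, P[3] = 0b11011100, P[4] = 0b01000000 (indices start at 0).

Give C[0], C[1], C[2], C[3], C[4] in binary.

CFB encryption: C_i = P_i ⊕ E(K, C_{i−1}), with C_{−1} = IV.
C[0]: E(K, 0b11101010) = 0b01011001; 0b11100010 ⊕ 0b01011001 = 0b10111011.
C[1]: E(K, 0b10111011) = 0b10101000; 0b01110010 ⊕ 0b10101000 = 0b11011010.
C[2]: E(K, 0b11011010) = 0b10001001; 0b01100110 ⊕ 0b10001001 = 0b11101111.
C[3]: E(K, 0b11101111) = 0b01010100; 0b11011100 ⊕ 0b01010100 = 0b10001000.
C[4]: E(K, 0b10001000) = 0b10111011; 0b01000000 ⊕ 0b10111011 = 0b11111011.

C[0] = 0b10111011, C[1] = 0b11011010, C[2] = 0b11101111, C[3] = 0b10001000, C[4] = 0b11111011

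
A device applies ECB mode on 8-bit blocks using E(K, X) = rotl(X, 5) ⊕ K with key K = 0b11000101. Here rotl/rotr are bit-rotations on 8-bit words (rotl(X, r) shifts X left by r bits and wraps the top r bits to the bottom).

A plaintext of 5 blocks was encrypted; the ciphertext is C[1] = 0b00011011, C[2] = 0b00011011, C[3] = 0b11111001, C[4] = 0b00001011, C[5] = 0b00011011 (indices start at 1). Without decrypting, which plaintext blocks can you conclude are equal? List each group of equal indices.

ECB encrypts each block independently with the same key, so equal ciphertext blocks imply equal plaintext blocks.
C[1] = C[2] = C[5] = 0b00011011, so P[1] = P[2] = P[5].

P[1] = P[2] = P[5]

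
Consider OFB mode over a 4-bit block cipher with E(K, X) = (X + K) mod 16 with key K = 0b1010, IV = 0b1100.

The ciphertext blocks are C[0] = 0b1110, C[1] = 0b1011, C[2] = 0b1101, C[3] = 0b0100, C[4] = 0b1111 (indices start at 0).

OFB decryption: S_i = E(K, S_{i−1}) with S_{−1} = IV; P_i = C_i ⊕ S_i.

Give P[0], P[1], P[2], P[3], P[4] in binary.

P[0] = 0b1000, P[1] = 0b1011, P[2] = 0b0111, P[3] = 0b0000, P[4] = 0b0001

P[0]: S = E(K, 0b1100) = 0b0110; 0b1110 ⊕ 0b0110 = 0b1000.
P[1]: S = E(K, 0b0110) = 0b0000; 0b1011 ⊕ 0b0000 = 0b1011.
P[2]: S = E(K, 0b0000) = 0b1010; 0b1101 ⊕ 0b1010 = 0b0111.
P[3]: S = E(K, 0b1010) = 0b0100; 0b0100 ⊕ 0b0100 = 0b0000.
P[4]: S = E(K, 0b0100) = 0b1110; 0b1111 ⊕ 0b1110 = 0b0001.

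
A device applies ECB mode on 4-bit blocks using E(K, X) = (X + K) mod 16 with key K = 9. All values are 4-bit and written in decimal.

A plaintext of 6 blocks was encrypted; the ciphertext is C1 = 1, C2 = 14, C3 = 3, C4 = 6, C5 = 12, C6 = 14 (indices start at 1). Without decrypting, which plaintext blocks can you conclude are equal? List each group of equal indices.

ECB encrypts each block independently with the same key, so equal ciphertext blocks imply equal plaintext blocks.
C2 = C6 = 14, so P2 = P6.

P2 = P6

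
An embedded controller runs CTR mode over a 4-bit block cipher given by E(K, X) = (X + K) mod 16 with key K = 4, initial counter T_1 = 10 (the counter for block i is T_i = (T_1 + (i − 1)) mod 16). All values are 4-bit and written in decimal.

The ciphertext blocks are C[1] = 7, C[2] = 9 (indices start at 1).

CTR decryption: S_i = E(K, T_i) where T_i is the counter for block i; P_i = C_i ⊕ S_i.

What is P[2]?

P[2]: T = 11, S = E(K, T) = 15; 9 ⊕ 15 = 6.

P[2] = 6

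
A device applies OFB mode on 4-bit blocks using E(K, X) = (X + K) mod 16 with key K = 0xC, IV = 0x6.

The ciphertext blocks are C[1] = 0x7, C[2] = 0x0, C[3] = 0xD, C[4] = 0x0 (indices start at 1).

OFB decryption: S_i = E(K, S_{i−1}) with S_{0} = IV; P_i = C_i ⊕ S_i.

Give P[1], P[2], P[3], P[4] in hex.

P[1]: S = E(K, 0x6) = 0x2; 0x7 ⊕ 0x2 = 0x5.
P[2]: S = E(K, 0x2) = 0xE; 0x0 ⊕ 0xE = 0xE.
P[3]: S = E(K, 0xE) = 0xA; 0xD ⊕ 0xA = 0x7.
P[4]: S = E(K, 0xA) = 0x6; 0x0 ⊕ 0x6 = 0x6.

P[1] = 0x5, P[2] = 0xE, P[3] = 0x7, P[4] = 0x6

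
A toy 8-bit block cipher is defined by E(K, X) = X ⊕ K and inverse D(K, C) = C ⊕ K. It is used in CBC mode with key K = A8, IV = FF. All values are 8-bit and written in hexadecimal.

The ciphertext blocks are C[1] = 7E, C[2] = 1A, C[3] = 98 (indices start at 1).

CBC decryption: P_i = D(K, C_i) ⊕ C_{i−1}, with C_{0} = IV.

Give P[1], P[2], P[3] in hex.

P[1]: D(K, 7E) = D6; D6 ⊕ FF = 29.
P[2]: D(K, 1A) = B2; B2 ⊕ 7E = CC.
P[3]: D(K, 98) = 30; 30 ⊕ 1A = 2A.

P[1] = 29, P[2] = CC, P[3] = 2A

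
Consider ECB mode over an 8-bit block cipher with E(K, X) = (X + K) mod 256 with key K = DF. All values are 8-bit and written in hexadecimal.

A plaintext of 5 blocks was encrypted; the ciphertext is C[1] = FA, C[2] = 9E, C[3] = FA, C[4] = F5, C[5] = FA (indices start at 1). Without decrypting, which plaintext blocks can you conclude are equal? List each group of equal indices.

ECB encrypts each block independently with the same key, so equal ciphertext blocks imply equal plaintext blocks.
C[1] = C[3] = C[5] = FA, so P[1] = P[3] = P[5].

P[1] = P[3] = P[5]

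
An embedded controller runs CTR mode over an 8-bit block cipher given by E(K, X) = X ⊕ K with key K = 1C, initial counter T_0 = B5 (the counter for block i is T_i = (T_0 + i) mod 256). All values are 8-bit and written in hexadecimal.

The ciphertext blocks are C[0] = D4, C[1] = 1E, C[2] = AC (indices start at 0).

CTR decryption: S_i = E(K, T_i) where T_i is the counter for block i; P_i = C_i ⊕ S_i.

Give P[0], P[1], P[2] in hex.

P[0] = 7D, P[1] = B4, P[2] = 07

P[0]: T = B5, S = E(K, T) = A9; D4 ⊕ A9 = 7D.
P[1]: T = B6, S = E(K, T) = AA; 1E ⊕ AA = B4.
P[2]: T = B7, S = E(K, T) = AB; AC ⊕ AB = 07.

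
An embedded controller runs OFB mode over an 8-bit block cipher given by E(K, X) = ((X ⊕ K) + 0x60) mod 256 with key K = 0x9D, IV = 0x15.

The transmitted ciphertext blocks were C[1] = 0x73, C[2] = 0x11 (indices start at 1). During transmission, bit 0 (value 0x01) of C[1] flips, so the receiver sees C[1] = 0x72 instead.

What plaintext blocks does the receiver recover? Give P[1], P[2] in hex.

OFB decryption: S_i = E(K, S_{i−1}) with S_{0} = IV; P_i = C_i ⊕ S_i.
Only C[1] changed, to 0x72. In OFB, a change in C_i flips the same bit in P_i only; the keystream is unaffected. Decrypting the received ciphertext:
P[1]: S = E(K, 0x15) = 0xE8; 0x72 ⊕ 0xE8 = 0x9A.
P[2]: S = E(K, 0xE8) = 0xD5; 0x11 ⊕ 0xD5 = 0xC4.
Blocks that differ from the original plaintext: P[1].

P[1] = 0x9A, P[2] = 0xC4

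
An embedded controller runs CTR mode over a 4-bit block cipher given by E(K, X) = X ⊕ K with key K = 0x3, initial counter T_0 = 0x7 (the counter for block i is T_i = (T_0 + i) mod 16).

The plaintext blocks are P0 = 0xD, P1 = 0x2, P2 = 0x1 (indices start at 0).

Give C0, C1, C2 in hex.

C0 = 0x9, C1 = 0x9, C2 = 0xB

CTR encryption: S_i = E(K, T_i) where T_i is the counter for block i; C_i = P_i ⊕ S_i.
C0: T = 0x7, S = E(K, T) = 0x4; 0xD ⊕ 0x4 = 0x9.
C1: T = 0x8, S = E(K, T) = 0xB; 0x2 ⊕ 0xB = 0x9.
C2: T = 0x9, S = E(K, T) = 0xA; 0x1 ⊕ 0xA = 0xB.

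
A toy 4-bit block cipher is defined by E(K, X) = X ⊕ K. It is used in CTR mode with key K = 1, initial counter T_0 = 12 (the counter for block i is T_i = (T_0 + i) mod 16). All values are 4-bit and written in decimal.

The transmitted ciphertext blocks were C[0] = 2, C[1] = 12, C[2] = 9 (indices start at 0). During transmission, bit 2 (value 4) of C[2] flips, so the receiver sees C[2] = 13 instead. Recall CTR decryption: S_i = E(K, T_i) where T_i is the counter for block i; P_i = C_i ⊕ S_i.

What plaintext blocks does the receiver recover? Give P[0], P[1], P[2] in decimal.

P[0] = 15, P[1] = 0, P[2] = 2

Only C[2] changed, to 13. In CTR, a change in C_i flips the same bit in P_i only; the keystream is unaffected. Decrypting the received ciphertext:
P[0]: T = 12, S = E(K, T) = 13; 2 ⊕ 13 = 15.
P[1]: T = 13, S = E(K, T) = 12; 12 ⊕ 12 = 0.
P[2]: T = 14, S = E(K, T) = 15; 13 ⊕ 15 = 2.
Blocks that differ from the original plaintext: P[2].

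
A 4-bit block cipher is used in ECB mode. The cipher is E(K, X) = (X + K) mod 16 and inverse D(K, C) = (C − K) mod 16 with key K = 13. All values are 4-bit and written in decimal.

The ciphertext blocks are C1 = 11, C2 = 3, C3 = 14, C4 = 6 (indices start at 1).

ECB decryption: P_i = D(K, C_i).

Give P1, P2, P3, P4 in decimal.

P1 = 14, P2 = 6, P3 = 1, P4 = 9

P1: D(K, 11) = 14.
P2: D(K, 3) = 6.
P3: D(K, 14) = 1.
P4: D(K, 6) = 9.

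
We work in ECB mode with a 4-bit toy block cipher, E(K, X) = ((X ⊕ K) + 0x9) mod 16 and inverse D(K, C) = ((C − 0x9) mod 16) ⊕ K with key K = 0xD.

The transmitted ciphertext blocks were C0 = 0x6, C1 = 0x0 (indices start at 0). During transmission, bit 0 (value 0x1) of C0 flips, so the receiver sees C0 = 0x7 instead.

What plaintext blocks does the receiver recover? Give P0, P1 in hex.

ECB decryption: P_i = D(K, C_i).
Only C0 changed, to 0x7. In ECB, a change in C_i affects only P_i. Decrypting the received ciphertext:
P0: D(K, 0x7) = 0x3.
P1: D(K, 0x0) = 0xA.
Blocks that differ from the original plaintext: P0.

P0 = 0x3, P1 = 0xA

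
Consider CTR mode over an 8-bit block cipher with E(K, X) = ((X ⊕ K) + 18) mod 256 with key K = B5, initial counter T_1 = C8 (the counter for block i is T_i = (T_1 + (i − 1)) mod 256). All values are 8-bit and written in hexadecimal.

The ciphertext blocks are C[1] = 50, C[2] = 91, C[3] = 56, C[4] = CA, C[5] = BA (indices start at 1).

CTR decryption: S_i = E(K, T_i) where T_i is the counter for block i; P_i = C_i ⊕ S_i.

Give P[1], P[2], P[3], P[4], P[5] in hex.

P[1] = C5, P[2] = 05, P[3] = C1, P[4] = 5C, P[5] = 2B

P[1]: T = C8, S = E(K, T) = 95; 50 ⊕ 95 = C5.
P[2]: T = C9, S = E(K, T) = 94; 91 ⊕ 94 = 05.
P[3]: T = CA, S = E(K, T) = 97; 56 ⊕ 97 = C1.
P[4]: T = CB, S = E(K, T) = 96; CA ⊕ 96 = 5C.
P[5]: T = CC, S = E(K, T) = 91; BA ⊕ 91 = 2B.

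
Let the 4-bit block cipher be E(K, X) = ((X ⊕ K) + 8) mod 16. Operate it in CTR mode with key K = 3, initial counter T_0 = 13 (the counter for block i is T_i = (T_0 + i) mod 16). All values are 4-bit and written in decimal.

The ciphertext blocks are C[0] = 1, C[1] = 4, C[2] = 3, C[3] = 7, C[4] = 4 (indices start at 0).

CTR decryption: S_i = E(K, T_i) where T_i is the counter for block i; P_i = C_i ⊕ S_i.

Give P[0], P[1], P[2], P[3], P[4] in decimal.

P[0] = 7, P[1] = 1, P[2] = 7, P[3] = 12, P[4] = 14

P[0]: T = 13, S = E(K, T) = 6; 1 ⊕ 6 = 7.
P[1]: T = 14, S = E(K, T) = 5; 4 ⊕ 5 = 1.
P[2]: T = 15, S = E(K, T) = 4; 3 ⊕ 4 = 7.
P[3]: T = 0, S = E(K, T) = 11; 7 ⊕ 11 = 12.
P[4]: T = 1, S = E(K, T) = 10; 4 ⊕ 10 = 14.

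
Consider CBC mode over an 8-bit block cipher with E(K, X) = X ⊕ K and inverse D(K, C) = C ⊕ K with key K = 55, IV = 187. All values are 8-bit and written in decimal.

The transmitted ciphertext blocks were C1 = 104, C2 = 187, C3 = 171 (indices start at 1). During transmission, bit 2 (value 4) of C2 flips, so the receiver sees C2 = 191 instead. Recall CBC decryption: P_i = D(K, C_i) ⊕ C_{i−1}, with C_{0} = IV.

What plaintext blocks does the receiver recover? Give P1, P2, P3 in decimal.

P1 = 228, P2 = 224, P3 = 35

Only C2 changed, to 191. In CBC, a change in C_i garbles P_i and flips the same bit in P_{i+1}. Decrypting the received ciphertext:
P1: D(K, 104) = 95; 95 ⊕ 187 = 228.
P2: D(K, 191) = 136; 136 ⊕ 104 = 224.
P3: D(K, 171) = 156; 156 ⊕ 191 = 35.
Blocks that differ from the original plaintext: P2, P3.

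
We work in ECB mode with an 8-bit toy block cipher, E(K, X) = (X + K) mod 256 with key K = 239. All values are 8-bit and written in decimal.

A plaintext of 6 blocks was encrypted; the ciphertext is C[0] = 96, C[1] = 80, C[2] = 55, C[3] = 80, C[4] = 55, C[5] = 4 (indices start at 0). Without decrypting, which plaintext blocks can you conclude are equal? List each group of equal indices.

ECB encrypts each block independently with the same key, so equal ciphertext blocks imply equal plaintext blocks.
C[1] = C[3] = 80, so P[1] = P[3].
C[2] = C[4] = 55, so P[2] = P[4].

P[1] = P[3]; P[2] = P[4]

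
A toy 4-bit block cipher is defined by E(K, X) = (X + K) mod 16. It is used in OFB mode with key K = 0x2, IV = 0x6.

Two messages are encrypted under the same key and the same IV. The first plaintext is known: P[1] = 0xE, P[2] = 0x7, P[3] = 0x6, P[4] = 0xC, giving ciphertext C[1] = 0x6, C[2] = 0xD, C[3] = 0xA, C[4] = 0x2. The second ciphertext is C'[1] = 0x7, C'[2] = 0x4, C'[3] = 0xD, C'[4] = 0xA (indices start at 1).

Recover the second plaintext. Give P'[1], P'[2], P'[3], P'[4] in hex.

In OFB with a reused IV, both messages share the same keystream S_i, so C_i ⊕ C'_i = P_i ⊕ P'_i and thus P'_i = P_i ⊕ C_i ⊕ C'_i.
P'[1]: 0xE ⊕ 0x6 ⊕ 0x7 = 0xF.
P'[2]: 0x7 ⊕ 0xD ⊕ 0x4 = 0xE.
P'[3]: 0x6 ⊕ 0xA ⊕ 0xD = 0x1.
P'[4]: 0xC ⊕ 0x2 ⊕ 0xA = 0x4.

P'[1] = 0xF, P'[2] = 0xE, P'[3] = 0x1, P'[4] = 0x4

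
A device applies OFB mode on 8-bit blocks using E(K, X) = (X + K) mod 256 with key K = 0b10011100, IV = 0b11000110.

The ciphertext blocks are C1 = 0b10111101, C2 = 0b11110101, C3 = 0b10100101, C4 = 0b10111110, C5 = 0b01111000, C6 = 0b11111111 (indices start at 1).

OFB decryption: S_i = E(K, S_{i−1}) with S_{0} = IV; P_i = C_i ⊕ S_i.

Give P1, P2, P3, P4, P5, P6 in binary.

P1 = 0b11011111, P2 = 0b00001011, P3 = 0b00111111, P4 = 0b10001000, P5 = 0b10101010, P6 = 0b10010001

P1: S = E(K, 0b11000110) = 0b01100010; 0b10111101 ⊕ 0b01100010 = 0b11011111.
P2: S = E(K, 0b01100010) = 0b11111110; 0b11110101 ⊕ 0b11111110 = 0b00001011.
P3: S = E(K, 0b11111110) = 0b10011010; 0b10100101 ⊕ 0b10011010 = 0b00111111.
P4: S = E(K, 0b10011010) = 0b00110110; 0b10111110 ⊕ 0b00110110 = 0b10001000.
P5: S = E(K, 0b00110110) = 0b11010010; 0b01111000 ⊕ 0b11010010 = 0b10101010.
P6: S = E(K, 0b11010010) = 0b01101110; 0b11111111 ⊕ 0b01101110 = 0b10010001.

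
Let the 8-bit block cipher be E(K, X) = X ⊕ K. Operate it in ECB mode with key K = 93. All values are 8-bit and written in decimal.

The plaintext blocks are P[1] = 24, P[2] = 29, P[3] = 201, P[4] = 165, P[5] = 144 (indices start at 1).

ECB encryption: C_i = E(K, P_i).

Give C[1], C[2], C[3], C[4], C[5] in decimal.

C[1] = 69, C[2] = 64, C[3] = 148, C[4] = 248, C[5] = 205

C[1]: E(K, 24) = 69.
C[2]: E(K, 29) = 64.
C[3]: E(K, 201) = 148.
C[4]: E(K, 165) = 248.
C[5]: E(K, 144) = 205.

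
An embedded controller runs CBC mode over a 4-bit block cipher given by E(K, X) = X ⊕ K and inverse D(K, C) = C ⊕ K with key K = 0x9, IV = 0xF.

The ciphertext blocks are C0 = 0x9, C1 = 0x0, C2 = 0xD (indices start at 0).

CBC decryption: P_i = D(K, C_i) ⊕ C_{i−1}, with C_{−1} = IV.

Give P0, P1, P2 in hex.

P0 = 0xF, P1 = 0x0, P2 = 0x4

P0: D(K, 0x9) = 0x0; 0x0 ⊕ 0xF = 0xF.
P1: D(K, 0x0) = 0x9; 0x9 ⊕ 0x9 = 0x0.
P2: D(K, 0xD) = 0x4; 0x4 ⊕ 0x0 = 0x4.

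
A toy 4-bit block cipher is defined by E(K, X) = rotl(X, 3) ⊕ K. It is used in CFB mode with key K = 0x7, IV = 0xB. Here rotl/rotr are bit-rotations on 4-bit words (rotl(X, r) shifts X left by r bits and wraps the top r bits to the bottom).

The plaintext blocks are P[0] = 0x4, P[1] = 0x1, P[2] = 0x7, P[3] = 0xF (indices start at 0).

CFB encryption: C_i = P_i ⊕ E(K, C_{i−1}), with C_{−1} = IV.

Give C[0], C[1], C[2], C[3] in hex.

C[0]: E(K, 0xB) = 0xA; 0x4 ⊕ 0xA = 0xE.
C[1]: E(K, 0xE) = 0x0; 0x1 ⊕ 0x0 = 0x1.
C[2]: E(K, 0x1) = 0xF; 0x7 ⊕ 0xF = 0x8.
C[3]: E(K, 0x8) = 0x3; 0xF ⊕ 0x3 = 0xC.

C[0] = 0xE, C[1] = 0x1, C[2] = 0x8, C[3] = 0xC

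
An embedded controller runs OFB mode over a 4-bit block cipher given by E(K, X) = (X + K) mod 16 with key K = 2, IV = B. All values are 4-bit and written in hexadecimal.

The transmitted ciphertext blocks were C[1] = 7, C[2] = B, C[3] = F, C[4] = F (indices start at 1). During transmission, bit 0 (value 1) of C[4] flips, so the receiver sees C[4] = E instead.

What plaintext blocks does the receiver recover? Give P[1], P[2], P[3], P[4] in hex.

OFB decryption: S_i = E(K, S_{i−1}) with S_{0} = IV; P_i = C_i ⊕ S_i.
Only C[4] changed, to E. In OFB, a change in C_i flips the same bit in P_i only; the keystream is unaffected. Decrypting the received ciphertext:
P[1]: S = E(K, B) = D; 7 ⊕ D = A.
P[2]: S = E(K, D) = F; B ⊕ F = 4.
P[3]: S = E(K, F) = 1; F ⊕ 1 = E.
P[4]: S = E(K, 1) = 3; E ⊕ 3 = D.
Blocks that differ from the original plaintext: P[4].

P[1] = A, P[2] = 4, P[3] = E, P[4] = D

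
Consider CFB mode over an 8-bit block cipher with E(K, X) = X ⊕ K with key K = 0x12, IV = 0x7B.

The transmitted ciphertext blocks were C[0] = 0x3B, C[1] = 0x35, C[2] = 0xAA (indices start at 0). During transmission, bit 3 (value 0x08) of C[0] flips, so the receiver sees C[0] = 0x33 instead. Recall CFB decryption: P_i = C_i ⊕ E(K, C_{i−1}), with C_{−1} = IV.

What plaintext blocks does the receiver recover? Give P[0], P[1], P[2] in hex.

Only C[0] changed, to 0x33. In CFB, a change in C_i flips the same bit in P_i and garbles P_{i+1}. Decrypting the received ciphertext:
P[0]: E(K, 0x7B) = 0x69; 0x33 ⊕ 0x69 = 0x5A.
P[1]: E(K, 0x33) = 0x21; 0x35 ⊕ 0x21 = 0x14.
P[2]: E(K, 0x35) = 0x27; 0xAA ⊕ 0x27 = 0x8D.
Blocks that differ from the original plaintext: P[0], P[1].

P[0] = 0x5A, P[1] = 0x14, P[2] = 0x8D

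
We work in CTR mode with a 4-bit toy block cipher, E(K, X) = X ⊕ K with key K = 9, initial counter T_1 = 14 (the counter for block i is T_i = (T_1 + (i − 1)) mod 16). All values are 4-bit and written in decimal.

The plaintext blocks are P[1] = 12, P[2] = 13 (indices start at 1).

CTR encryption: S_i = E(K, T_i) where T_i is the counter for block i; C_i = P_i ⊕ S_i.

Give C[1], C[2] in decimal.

C[1] = 11, C[2] = 11

C[1]: T = 14, S = E(K, T) = 7; 12 ⊕ 7 = 11.
C[2]: T = 15, S = E(K, T) = 6; 13 ⊕ 6 = 11.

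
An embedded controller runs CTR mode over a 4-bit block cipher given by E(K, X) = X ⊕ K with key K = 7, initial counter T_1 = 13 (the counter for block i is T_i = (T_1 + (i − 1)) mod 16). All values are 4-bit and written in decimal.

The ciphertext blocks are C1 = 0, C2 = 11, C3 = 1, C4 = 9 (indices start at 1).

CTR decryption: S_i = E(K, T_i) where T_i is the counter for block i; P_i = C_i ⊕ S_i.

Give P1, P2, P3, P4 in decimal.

P1: T = 13, S = E(K, T) = 10; 0 ⊕ 10 = 10.
P2: T = 14, S = E(K, T) = 9; 11 ⊕ 9 = 2.
P3: T = 15, S = E(K, T) = 8; 1 ⊕ 8 = 9.
P4: T = 0, S = E(K, T) = 7; 9 ⊕ 7 = 14.

P1 = 10, P2 = 2, P3 = 9, P4 = 14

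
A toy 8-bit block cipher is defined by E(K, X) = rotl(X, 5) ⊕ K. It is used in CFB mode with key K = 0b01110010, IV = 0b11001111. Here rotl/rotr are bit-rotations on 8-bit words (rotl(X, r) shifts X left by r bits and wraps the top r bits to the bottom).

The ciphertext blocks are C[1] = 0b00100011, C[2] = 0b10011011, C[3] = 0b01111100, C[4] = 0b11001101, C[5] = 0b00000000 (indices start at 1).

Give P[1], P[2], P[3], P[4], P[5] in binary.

CFB decryption: P_i = C_i ⊕ E(K, C_{i−1}), with C_{0} = IV.
P[1]: E(K, 0b11001111) = 0b10001011; 0b00100011 ⊕ 0b10001011 = 0b10101000.
P[2]: E(K, 0b00100011) = 0b00010110; 0b10011011 ⊕ 0b00010110 = 0b10001101.
P[3]: E(K, 0b10011011) = 0b00000001; 0b01111100 ⊕ 0b00000001 = 0b01111101.
P[4]: E(K, 0b01111100) = 0b11111101; 0b11001101 ⊕ 0b11111101 = 0b00110000.
P[5]: E(K, 0b11001101) = 0b11001011; 0b00000000 ⊕ 0b11001011 = 0b11001011.

P[1] = 0b10101000, P[2] = 0b10001101, P[3] = 0b01111101, P[4] = 0b00110000, P[5] = 0b11001011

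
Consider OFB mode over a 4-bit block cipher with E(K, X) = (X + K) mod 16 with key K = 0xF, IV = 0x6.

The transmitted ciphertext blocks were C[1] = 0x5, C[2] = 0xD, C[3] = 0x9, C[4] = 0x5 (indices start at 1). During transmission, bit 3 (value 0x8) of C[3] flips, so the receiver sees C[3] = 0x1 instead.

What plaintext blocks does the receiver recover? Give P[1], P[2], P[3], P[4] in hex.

OFB decryption: S_i = E(K, S_{i−1}) with S_{0} = IV; P_i = C_i ⊕ S_i.
Only C[3] changed, to 0x1. In OFB, a change in C_i flips the same bit in P_i only; the keystream is unaffected. Decrypting the received ciphertext:
P[1]: S = E(K, 0x6) = 0x5; 0x5 ⊕ 0x5 = 0x0.
P[2]: S = E(K, 0x5) = 0x4; 0xD ⊕ 0x4 = 0x9.
P[3]: S = E(K, 0x4) = 0x3; 0x1 ⊕ 0x3 = 0x2.
P[4]: S = E(K, 0x3) = 0x2; 0x5 ⊕ 0x2 = 0x7.
Blocks that differ from the original plaintext: P[3].

P[1] = 0x0, P[2] = 0x9, P[3] = 0x2, P[4] = 0x7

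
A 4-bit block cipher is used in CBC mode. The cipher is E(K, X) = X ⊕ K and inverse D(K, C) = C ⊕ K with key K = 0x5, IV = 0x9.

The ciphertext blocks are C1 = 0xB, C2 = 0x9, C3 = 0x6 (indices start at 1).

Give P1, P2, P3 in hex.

CBC decryption: P_i = D(K, C_i) ⊕ C_{i−1}, with C_{0} = IV.
P1: D(K, 0xB) = 0xE; 0xE ⊕ 0x9 = 0x7.
P2: D(K, 0x9) = 0xC; 0xC ⊕ 0xB = 0x7.
P3: D(K, 0x6) = 0x3; 0x3 ⊕ 0x9 = 0xA.

P1 = 0x7, P2 = 0x7, P3 = 0xA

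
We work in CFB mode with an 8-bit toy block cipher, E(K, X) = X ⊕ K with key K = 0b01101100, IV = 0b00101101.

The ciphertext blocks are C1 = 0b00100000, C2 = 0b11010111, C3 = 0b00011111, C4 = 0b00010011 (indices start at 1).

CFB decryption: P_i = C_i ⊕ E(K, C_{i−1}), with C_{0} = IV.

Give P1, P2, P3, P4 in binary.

P1: E(K, 0b00101101) = 0b01000001; 0b00100000 ⊕ 0b01000001 = 0b01100001.
P2: E(K, 0b00100000) = 0b01001100; 0b11010111 ⊕ 0b01001100 = 0b10011011.
P3: E(K, 0b11010111) = 0b10111011; 0b00011111 ⊕ 0b10111011 = 0b10100100.
P4: E(K, 0b00011111) = 0b01110011; 0b00010011 ⊕ 0b01110011 = 0b01100000.

P1 = 0b01100001, P2 = 0b10011011, P3 = 0b10100100, P4 = 0b01100000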